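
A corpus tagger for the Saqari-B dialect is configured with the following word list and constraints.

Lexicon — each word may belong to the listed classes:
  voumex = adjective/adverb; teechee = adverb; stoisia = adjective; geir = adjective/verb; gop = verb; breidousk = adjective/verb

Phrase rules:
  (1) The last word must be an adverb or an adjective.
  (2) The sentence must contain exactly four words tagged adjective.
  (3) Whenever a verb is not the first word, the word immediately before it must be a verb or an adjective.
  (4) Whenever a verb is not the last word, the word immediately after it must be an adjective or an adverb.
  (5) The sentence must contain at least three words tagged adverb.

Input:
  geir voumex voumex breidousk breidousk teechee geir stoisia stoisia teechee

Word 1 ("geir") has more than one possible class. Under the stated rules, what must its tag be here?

Candidates per position — 1:geir {adjective,verb}; 2:voumex {adjective,adverb}; 3:voumex {adjective,adverb}; 4:breidousk {adjective,verb}; 5:breidousk {adjective,verb}; 6:teechee {adverb}; 7:geir {adjective,verb}; 8:stoisia {adjective}; 9:stoisia {adjective}; 10:teechee {adverb}.
If word 7 were verb, no tagging could satisfy rule 3; so word 7 is adjective.
Position 1: the remaining choice is settled jointly with positions 2, 3, 4, 5 — only verb at position 1 is part of a tagging that satisfies every rule.
That leaves exactly one tagging: verb adverb adverb adjective verb adverb adjective adjective adjective adverb.
Checking: rule 1 ok; rule 2 ok; rule 3 ok; rule 4 ok; rule 5 ok.

verb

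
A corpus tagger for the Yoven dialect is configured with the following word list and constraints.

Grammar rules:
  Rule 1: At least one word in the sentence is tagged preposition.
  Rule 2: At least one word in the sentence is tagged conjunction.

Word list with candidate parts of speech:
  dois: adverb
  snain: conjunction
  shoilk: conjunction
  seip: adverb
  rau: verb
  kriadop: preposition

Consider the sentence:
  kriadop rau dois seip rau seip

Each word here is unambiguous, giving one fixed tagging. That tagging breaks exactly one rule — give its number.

Fixed tagging: preposition verb adverb adverb verb adverb.
Checking each rule: R1 pass, R2 fail.
Only rule 2 fails.

2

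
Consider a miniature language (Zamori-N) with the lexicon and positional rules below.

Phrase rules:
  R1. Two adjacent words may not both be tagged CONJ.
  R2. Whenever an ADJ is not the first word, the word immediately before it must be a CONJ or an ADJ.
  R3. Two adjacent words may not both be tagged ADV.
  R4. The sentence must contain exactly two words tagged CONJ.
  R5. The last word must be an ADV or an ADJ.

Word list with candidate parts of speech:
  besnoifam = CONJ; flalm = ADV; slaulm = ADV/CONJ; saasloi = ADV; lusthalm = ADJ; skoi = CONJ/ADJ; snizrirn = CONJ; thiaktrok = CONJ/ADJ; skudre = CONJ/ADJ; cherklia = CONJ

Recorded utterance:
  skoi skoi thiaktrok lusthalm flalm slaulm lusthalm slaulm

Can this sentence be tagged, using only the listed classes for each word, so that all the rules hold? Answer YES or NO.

Candidates per position — 1:skoi {CONJ,ADJ}; 2:skoi {CONJ,ADJ}; 3:thiaktrok {CONJ,ADJ}; 4:lusthalm {ADJ}; 5:flalm {ADV}; 6:slaulm {ADV,CONJ}; 7:lusthalm {ADJ}; 8:slaulm {ADV,CONJ}.
One satisfying assignment: ADJ ADJ CONJ ADJ ADV CONJ ADJ ADV.
Checking: rule 1 ✓; rule 2 ✓; rule 3 ✓; rule 4 ✓; rule 5 ✓.

YES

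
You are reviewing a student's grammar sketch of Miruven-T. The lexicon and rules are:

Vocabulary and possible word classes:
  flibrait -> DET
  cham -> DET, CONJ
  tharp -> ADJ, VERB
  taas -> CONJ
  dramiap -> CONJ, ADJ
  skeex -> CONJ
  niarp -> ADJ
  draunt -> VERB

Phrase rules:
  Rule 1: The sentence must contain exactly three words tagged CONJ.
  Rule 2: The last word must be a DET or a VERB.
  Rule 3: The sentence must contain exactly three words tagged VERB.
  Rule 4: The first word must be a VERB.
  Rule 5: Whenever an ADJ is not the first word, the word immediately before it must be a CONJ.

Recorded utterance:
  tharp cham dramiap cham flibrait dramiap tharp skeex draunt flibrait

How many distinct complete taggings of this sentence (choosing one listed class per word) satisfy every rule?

2

Candidates per position — 1:tharp {ADJ,VERB}; 2:cham {DET,CONJ}; 3:dramiap {CONJ,ADJ}; 4:cham {DET,CONJ}; 5:flibrait {DET}; 6:dramiap {CONJ,ADJ}; 7:tharp {ADJ,VERB}; 8:skeex {CONJ}; 9:draunt {VERB}; 10:flibrait {DET}.
There are 64 candidate sequences in total.
The sequences that satisfy every rule: VERB DET CONJ DET DET CONJ VERB CONJ VERB DET; VERB CONJ ADJ DET DET CONJ VERB CONJ VERB DET.
Count = 2.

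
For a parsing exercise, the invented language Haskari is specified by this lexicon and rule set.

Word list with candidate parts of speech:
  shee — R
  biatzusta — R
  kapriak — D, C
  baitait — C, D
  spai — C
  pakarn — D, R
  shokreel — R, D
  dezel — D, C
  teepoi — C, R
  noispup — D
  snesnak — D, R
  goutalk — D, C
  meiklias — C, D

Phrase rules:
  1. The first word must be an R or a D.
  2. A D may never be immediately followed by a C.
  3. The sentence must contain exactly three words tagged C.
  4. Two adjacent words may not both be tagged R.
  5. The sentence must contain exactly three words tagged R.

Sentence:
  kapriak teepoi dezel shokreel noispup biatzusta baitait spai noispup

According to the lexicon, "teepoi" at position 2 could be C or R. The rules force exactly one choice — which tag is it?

Candidates per position — 1:kapriak {D,C}; 2:teepoi {C,R}; 3:dezel {D,C}; 4:shokreel {R,D}; 5:noispup {D}; 6:biatzusta {R}; 7:baitait {C,D}; 8:spai {C}; 9:noispup {D}.
Position 1: tagging it C would leave rule 1 unsatisfiable, so it must be D.
Position 2: tagging it C would leave rule 2 unsatisfiable, so it must be R.
Position 3: tagging it D would leave rule 3 unsatisfiable, so it must be C.
Position 4: tagging it D would leave rule 5 unsatisfiable, so it must be R.
Position 7: tagging it D would leave rule 2 unsatisfiable, so it must be C.
That leaves exactly one tagging: D R C R D R C C D.
Rule-by-rule: rule 1 satisfied; rule 2 satisfied; rule 3 satisfied; rule 4 satisfied; rule 5 satisfied.

R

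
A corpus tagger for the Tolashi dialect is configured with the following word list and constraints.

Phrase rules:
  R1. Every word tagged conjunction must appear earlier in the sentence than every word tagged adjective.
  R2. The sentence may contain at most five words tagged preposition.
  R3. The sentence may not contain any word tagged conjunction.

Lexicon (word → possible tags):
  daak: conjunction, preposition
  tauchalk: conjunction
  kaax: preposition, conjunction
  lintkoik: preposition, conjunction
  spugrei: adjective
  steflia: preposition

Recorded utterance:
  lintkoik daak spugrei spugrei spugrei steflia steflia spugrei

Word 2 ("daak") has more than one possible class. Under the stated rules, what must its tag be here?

preposition

Candidates per position — 1:lintkoik {preposition,conjunction}; 2:daak {conjunction,preposition}; 3:spugrei {adjective}; 4:spugrei {adjective}; 5:spugrei {adjective}; 6:steflia {preposition}; 7:steflia {preposition}; 8:spugrei {adjective}.
Word 1 cannot be conjunction — rule 3 would then fail for every completion. It is preposition.
Word 2 cannot be conjunction — rule 3 would then fail for every completion. It is preposition.
The only consistent sequence is: preposition preposition adjective adjective adjective preposition preposition adjective.
Rule-by-rule: rule 1 ok; rule 2 ok; rule 3 ok.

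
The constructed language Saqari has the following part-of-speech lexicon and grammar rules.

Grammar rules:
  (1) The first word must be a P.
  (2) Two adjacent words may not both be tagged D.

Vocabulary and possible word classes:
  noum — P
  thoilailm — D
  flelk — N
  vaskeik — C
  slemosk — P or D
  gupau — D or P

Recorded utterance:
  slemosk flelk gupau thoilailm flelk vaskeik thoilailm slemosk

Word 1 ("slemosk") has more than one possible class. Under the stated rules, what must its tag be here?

Candidates per position — 1:slemosk {P,D}; 2:flelk {N}; 3:gupau {D,P}; 4:thoilailm {D}; 5:flelk {N}; 6:vaskeik {C}; 7:thoilailm {D}; 8:slemosk {P,D}.
Word 1 cannot be D — rule 1 would then fail for every completion. It is P.
Word 3 cannot be D — rule 2 would then fail for every completion. It is P.
Word 8 cannot be D — rule 2 would then fail for every completion. It is P.
The unique satisfying tagging is: P N P D N C D P.
Rule-by-rule: rule 1 ✓; rule 2 ✓.

P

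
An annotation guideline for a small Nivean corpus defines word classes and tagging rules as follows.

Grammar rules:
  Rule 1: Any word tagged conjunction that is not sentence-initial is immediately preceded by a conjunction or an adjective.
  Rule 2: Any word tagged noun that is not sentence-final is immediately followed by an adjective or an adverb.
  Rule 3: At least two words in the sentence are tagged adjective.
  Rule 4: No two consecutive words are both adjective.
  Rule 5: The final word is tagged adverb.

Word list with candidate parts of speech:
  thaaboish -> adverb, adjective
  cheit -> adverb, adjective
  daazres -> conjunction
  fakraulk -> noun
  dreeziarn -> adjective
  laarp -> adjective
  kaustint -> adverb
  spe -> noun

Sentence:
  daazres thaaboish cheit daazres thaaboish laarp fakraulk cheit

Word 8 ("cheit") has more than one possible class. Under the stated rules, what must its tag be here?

adverb

Candidates per position — 1:daazres {conjunction}; 2:thaaboish {adverb,adjective}; 3:cheit {adverb,adjective}; 4:daazres {conjunction}; 5:thaaboish {adverb,adjective}; 6:laarp {adjective}; 7:fakraulk {noun}; 8:cheit {adverb,adjective}.
Position 3: tagging it adverb would leave rule 1 unsatisfiable, so it must be adjective.
Position 5: tagging it adjective would leave rule 4 unsatisfiable, so it must be adverb.
Position 8: tagging it adjective would leave rule 5 unsatisfiable, so it must be adverb.
Position 2: tagging it adjective would leave rule 4 unsatisfiable, so it must be adverb.
So the tagging must be: conjunction adverb adjective conjunction adverb adjective noun adverb.
Check: rule 1 ok; rule 2 ok; rule 3 ok; rule 4 ok; rule 5 ok.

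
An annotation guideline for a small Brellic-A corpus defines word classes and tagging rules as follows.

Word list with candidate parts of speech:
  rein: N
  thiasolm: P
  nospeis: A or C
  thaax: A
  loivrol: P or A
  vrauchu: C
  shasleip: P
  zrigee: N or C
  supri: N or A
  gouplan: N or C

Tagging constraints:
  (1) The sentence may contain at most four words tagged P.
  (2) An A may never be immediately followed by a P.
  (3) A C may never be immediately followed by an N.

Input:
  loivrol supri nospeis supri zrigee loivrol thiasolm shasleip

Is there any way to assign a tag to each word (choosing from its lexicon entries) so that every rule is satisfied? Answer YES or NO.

Candidates per position — 1:loivrol {P,A}; 2:supri {N,A}; 3:nospeis {A,C}; 4:supri {N,A}; 5:zrigee {N,C}; 6:loivrol {P,A}; 7:thiasolm {P}; 8:shasleip {P}.
One satisfying assignment: A N A N N P P P.
Rule-by-rule: rule 1 ok; rule 2 ok; rule 3 ok.

YES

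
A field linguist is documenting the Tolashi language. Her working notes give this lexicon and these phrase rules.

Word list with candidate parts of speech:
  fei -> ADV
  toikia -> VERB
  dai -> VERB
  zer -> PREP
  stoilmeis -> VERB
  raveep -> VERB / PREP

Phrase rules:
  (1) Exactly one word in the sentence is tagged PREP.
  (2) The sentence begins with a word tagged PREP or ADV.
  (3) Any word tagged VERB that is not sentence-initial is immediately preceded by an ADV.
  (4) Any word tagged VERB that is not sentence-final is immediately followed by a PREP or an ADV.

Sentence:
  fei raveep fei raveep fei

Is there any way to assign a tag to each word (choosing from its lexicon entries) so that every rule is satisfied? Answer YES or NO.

YES

Candidates per position — 1:fei {ADV}; 2:raveep {VERB,PREP}; 3:fei {ADV}; 4:raveep {VERB,PREP}; 5:fei {ADV}.
One satisfying assignment: ADV VERB ADV PREP ADV.
Check: rule 1 holds; rule 2 holds; rule 3 holds; rule 4 holds.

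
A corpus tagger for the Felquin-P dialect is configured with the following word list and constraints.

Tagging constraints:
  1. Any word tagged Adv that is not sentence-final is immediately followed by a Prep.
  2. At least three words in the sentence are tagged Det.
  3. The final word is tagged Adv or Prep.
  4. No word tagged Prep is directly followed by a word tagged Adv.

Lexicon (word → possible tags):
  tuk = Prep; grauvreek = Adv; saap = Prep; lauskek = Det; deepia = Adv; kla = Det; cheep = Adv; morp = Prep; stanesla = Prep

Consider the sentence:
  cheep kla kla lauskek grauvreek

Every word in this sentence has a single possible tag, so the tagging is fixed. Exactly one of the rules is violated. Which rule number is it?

1

Fixed tagging: Adv Det Det Det Adv.
Applying the rules: R1 fails, R2 ok, R3 ok, R4 ok.
Only rule 1 fails.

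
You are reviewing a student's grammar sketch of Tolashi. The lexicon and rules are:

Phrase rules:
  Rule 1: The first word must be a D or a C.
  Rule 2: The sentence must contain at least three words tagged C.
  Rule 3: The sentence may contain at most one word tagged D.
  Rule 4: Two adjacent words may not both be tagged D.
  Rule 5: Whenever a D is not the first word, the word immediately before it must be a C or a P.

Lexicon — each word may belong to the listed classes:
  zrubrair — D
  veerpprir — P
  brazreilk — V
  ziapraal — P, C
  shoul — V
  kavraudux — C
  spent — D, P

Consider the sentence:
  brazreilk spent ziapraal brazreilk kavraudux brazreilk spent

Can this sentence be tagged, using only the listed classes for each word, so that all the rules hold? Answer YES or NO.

NO

Candidates per position — 1:brazreilk {V}; 2:spent {D,P}; 3:ziapraal {P,C}; 4:brazreilk {V}; 5:kavraudux {C}; 6:brazreilk {V}; 7:spent {D,P}.
Rule 1 cannot be satisfied by any choice of tags from the lexicon.
So there is no consistent tagging.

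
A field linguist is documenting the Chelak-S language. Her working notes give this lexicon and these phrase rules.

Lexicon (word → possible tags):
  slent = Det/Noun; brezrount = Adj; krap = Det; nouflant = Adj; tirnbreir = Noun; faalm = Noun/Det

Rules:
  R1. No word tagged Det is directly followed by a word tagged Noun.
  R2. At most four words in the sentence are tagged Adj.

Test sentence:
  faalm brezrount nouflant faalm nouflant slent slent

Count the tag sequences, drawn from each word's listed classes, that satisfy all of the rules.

Candidates per position — 1:faalm {Noun,Det}; 2:brezrount {Adj}; 3:nouflant {Adj}; 4:faalm {Noun,Det}; 5:nouflant {Adj}; 6:slent {Det,Noun}; 7:slent {Det,Noun}.
There are 16 candidate sequences in total.
Checking each against the rules leaves 12 sequences.
Count = 12.

12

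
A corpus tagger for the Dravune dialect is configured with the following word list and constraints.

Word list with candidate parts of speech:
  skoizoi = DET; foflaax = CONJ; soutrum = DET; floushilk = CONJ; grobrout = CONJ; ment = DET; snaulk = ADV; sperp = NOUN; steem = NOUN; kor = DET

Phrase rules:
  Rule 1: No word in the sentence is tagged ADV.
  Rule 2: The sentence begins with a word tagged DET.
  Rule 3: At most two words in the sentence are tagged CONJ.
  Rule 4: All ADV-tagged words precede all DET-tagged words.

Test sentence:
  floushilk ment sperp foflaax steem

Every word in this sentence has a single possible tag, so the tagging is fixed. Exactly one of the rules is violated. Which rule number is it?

Fixed tagging: CONJ DET NOUN CONJ NOUN.
Applying the rules: R1 ok, R2 fails, R3 ok, R4 ok.
Only rule 2 fails.

2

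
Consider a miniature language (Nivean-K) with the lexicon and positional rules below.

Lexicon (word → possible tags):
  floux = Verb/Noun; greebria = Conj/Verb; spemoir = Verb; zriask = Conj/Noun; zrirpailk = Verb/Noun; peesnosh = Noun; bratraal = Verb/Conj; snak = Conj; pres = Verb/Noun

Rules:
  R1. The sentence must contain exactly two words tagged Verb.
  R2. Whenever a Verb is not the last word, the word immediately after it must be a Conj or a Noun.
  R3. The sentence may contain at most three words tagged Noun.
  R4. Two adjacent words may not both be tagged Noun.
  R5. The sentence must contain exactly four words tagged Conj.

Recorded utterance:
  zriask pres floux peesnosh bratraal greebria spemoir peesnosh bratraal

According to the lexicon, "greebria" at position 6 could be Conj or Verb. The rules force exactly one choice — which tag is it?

Conj

Candidates per position — 1:zriask {Conj,Noun}; 2:pres {Verb,Noun}; 3:floux {Verb,Noun}; 4:peesnosh {Noun}; 5:bratraal {Verb,Conj}; 6:greebria {Conj,Verb}; 7:spemoir {Verb}; 8:peesnosh {Noun}; 9:bratraal {Verb,Conj}.
If word 1 were Noun, no tagging could satisfy rule 5; so word 1 is Conj.
If word 3 were Noun, no tagging could satisfy rule 4; so word 3 is Verb.
If word 5 were Verb, no tagging could satisfy rule 1; so word 5 is Conj.
If word 6 were Verb, no tagging could satisfy rule 1; so word 6 is Conj.
If word 9 were Verb, no tagging could satisfy rule 1; so word 9 is Conj.
If word 2 were Verb, no tagging could satisfy rule 1; so word 2 is Noun.
The only consistent sequence is: Conj Noun Verb Noun Conj Conj Verb Noun Conj.
Check: rule 1 ok; rule 2 ok; rule 3 ok; rule 4 ok; rule 5 ok.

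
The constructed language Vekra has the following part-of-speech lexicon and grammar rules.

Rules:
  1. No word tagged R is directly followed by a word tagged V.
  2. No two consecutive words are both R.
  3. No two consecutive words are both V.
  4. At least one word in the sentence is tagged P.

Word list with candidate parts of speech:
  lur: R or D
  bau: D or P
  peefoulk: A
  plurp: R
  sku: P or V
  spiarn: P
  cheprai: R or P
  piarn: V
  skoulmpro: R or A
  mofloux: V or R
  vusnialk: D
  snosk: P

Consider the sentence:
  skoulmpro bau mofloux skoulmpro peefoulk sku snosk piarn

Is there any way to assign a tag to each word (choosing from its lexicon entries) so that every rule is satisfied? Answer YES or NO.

YES

Candidates per position — 1:skoulmpro {R,A}; 2:bau {D,P}; 3:mofloux {V,R}; 4:skoulmpro {R,A}; 5:peefoulk {A}; 6:sku {P,V}; 7:snosk {P}; 8:piarn {V}.
One satisfying assignment: R P V R A P P V.
Verifying each rule — rule 1 ok; rule 2 ok; rule 3 ok; rule 4 ok.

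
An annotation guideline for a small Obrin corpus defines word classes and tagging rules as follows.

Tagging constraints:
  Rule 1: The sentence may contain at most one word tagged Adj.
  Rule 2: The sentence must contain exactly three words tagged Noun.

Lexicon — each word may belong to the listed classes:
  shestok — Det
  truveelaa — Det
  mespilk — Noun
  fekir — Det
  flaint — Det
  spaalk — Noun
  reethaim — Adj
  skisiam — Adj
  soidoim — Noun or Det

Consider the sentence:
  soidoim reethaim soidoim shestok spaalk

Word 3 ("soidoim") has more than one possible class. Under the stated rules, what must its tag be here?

Noun

Candidates per position — 1:soidoim {Noun,Det}; 2:reethaim {Adj}; 3:soidoim {Noun,Det}; 4:shestok {Det}; 5:spaalk {Noun}.
At position 1, choosing Det makes rule 2 impossible to satisfy; hence Noun.
At position 3, choosing Det makes rule 2 impossible to satisfy; hence Noun.
The unique satisfying tagging is: Noun Adj Noun Det Noun.
Verifying each rule — rule 1 holds; rule 2 holds.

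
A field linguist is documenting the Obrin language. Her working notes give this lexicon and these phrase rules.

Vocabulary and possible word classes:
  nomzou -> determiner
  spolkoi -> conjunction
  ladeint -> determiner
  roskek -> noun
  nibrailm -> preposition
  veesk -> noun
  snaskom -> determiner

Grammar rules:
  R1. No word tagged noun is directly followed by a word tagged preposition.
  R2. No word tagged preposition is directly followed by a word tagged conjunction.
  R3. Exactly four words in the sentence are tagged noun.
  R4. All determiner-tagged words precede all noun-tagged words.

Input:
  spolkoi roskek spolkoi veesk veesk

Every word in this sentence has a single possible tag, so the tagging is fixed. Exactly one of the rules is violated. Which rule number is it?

3

Fixed tagging: conjunction noun conjunction noun noun.
Applying the rules: R1 holds, R2 holds, R3 violated, R4 holds.
Only rule 3 fails.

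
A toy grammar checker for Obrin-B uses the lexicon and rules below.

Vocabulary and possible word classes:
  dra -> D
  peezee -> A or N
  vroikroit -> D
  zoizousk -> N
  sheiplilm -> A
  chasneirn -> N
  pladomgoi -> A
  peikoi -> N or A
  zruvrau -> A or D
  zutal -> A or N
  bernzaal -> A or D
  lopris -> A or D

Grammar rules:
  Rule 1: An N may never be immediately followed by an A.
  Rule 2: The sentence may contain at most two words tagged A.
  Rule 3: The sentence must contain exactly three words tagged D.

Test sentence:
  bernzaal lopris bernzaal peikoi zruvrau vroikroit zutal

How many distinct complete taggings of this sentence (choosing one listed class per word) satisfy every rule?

3

Candidates per position — 1:bernzaal {A,D}; 2:lopris {A,D}; 3:bernzaal {A,D}; 4:peikoi {N,A}; 5:zruvrau {A,D}; 6:vroikroit {D}; 7:zutal {A,N}.
There are 64 candidate sequences in total.
The sequences that satisfy every rule: A A D N D D N; A D A N D D N; D A A N D D N.
Count = 3.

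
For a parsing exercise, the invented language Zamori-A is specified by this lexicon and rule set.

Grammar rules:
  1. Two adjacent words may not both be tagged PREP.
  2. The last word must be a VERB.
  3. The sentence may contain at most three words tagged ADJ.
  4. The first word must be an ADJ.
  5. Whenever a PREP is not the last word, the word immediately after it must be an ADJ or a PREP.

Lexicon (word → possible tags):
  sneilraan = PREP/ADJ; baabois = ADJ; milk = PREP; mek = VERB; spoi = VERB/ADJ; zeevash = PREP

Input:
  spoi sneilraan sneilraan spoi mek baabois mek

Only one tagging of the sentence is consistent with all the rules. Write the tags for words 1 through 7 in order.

ADJ PREP ADJ VERB VERB ADJ VERB

Candidates per position — 1:spoi {VERB,ADJ}; 2:sneilraan {PREP,ADJ}; 3:sneilraan {PREP,ADJ}; 4:spoi {VERB,ADJ}; 5:mek {VERB}; 6:baabois {ADJ}; 7:mek {VERB}.
Position 1: VERB is ruled out by rule 4; that leaves ADJ.
The remaining ambiguous positions (2, 3, 4) are resolved jointly — only one combination satisfies every rule.
The unique satisfying tagging is: ADJ PREP ADJ VERB VERB ADJ VERB.
Verifying each rule — rule 1 ok; rule 2 ok; rule 3 ok; rule 4 ok; rule 5 ok.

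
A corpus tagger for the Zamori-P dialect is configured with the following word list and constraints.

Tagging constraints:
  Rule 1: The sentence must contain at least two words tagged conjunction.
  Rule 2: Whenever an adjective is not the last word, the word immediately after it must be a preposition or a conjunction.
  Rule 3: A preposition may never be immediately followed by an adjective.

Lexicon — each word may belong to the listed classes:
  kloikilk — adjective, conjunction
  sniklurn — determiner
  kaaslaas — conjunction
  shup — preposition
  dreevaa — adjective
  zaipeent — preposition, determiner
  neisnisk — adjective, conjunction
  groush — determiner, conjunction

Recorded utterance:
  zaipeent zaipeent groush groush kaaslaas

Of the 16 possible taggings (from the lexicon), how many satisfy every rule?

Candidates per position — 1:zaipeent {preposition,determiner}; 2:zaipeent {preposition,determiner}; 3:groush {determiner,conjunction}; 4:groush {determiner,conjunction}; 5:kaaslaas {conjunction}.
There are 16 candidate sequences in total.
Checking each against the rules leaves 12 sequences.
Count = 12.

12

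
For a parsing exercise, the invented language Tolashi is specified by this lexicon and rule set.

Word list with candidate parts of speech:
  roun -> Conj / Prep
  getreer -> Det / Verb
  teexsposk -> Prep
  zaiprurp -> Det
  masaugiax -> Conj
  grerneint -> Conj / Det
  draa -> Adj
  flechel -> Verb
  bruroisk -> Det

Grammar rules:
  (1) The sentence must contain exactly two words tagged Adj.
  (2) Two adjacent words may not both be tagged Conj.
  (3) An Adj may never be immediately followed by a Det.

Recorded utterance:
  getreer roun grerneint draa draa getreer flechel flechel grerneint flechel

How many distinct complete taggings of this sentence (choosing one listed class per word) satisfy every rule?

12

Candidates per position — 1:getreer {Det,Verb}; 2:roun {Conj,Prep}; 3:grerneint {Conj,Det}; 4:draa {Adj}; 5:draa {Adj}; 6:getreer {Det,Verb}; 7:flechel {Verb}; 8:flechel {Verb}; 9:grerneint {Conj,Det}; 10:flechel {Verb}.
There are 32 candidate sequences in total.
Checking each against the rules leaves 12 sequences.
Count = 12.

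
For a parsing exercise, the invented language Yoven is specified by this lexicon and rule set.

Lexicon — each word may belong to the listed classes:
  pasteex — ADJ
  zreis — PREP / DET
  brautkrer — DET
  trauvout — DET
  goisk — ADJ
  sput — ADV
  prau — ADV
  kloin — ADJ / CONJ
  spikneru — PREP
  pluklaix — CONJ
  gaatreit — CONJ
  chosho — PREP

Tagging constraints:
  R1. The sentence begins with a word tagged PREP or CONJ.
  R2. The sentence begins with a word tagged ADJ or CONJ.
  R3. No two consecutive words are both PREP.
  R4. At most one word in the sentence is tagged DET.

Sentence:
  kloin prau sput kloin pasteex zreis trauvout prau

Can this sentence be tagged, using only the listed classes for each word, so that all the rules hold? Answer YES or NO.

Candidates per position — 1:kloin {ADJ,CONJ}; 2:prau {ADV}; 3:sput {ADV}; 4:kloin {ADJ,CONJ}; 5:pasteex {ADJ}; 6:zreis {PREP,DET}; 7:trauvout {DET}; 8:prau {ADV}.
One satisfying assignment: CONJ ADV ADV ADJ ADJ PREP DET ADV.
Rule-by-rule: rule 1 holds; rule 2 holds; rule 3 holds; rule 4 holds.

YES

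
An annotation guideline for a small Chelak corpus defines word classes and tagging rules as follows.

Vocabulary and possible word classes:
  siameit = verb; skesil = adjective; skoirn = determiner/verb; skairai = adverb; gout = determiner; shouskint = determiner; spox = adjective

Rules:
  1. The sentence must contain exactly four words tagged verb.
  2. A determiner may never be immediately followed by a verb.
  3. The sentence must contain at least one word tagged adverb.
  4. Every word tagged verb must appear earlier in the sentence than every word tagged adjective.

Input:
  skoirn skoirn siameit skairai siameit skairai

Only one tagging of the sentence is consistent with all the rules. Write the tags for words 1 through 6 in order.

verb verb verb adverb verb adverb

Candidates per position — 1:skoirn {determiner,verb}; 2:skoirn {determiner,verb}; 3:siameit {verb}; 4:skairai {adverb}; 5:siameit {verb}; 6:skairai {adverb}.
Position 1: tagging it determiner would leave rule 1 unsatisfiable, so it must be verb.
Position 2: tagging it determiner would leave rule 1 unsatisfiable, so it must be verb.
So the tagging must be: verb verb verb adverb verb adverb.
Verifying each rule — rule 1 ✓; rule 2 ✓; rule 3 ✓; rule 4 ✓.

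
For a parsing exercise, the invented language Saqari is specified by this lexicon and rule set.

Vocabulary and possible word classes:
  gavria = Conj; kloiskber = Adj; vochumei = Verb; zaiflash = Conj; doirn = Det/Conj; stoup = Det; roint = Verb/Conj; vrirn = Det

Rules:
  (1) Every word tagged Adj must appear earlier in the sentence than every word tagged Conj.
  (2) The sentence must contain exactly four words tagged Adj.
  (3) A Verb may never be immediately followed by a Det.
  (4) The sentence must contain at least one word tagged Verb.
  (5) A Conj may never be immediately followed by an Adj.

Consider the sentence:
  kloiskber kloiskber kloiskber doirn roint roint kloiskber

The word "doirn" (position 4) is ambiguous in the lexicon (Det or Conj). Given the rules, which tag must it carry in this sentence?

Det

Candidates per position — 1:kloiskber {Adj}; 2:kloiskber {Adj}; 3:kloiskber {Adj}; 4:doirn {Det,Conj}; 5:roint {Verb,Conj}; 6:roint {Verb,Conj}; 7:kloiskber {Adj}.
Position 4: Conj is ruled out by rule 1; that leaves Det.
Position 5: Conj is ruled out by rule 1; that leaves Verb.
Position 6: Conj is ruled out by rule 1; that leaves Verb.
That leaves exactly one tagging: Adj Adj Adj Det Verb Verb Adj.
Check: rule 1 holds; rule 2 holds; rule 3 holds; rule 4 holds; rule 5 holds.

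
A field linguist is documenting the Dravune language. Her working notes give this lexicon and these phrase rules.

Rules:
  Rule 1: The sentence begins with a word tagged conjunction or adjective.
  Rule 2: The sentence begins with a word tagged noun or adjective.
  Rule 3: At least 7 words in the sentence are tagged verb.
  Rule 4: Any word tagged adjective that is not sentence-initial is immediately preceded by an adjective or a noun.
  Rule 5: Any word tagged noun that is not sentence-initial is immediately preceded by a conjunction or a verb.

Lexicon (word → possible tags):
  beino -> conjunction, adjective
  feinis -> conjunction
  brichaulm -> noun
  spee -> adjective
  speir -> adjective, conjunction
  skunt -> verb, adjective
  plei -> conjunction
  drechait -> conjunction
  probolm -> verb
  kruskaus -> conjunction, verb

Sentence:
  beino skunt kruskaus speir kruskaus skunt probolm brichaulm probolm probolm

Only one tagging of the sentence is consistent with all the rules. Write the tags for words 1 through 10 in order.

Candidates per position — 1:beino {conjunction,adjective}; 2:skunt {verb,adjective}; 3:kruskaus {conjunction,verb}; 4:speir {adjective,conjunction}; 5:kruskaus {conjunction,verb}; 6:skunt {verb,adjective}; 7:probolm {verb}; 8:brichaulm {noun}; 9:probolm {verb}; 10:probolm {verb}.
Position 1: tagging it conjunction would leave rule 2 unsatisfiable, so it must be adjective.
Position 2: tagging it adjective would leave rule 3 unsatisfiable, so it must be verb.
Position 3: tagging it conjunction would leave rule 3 unsatisfiable, so it must be verb.
Position 4: tagging it adjective would leave rule 4 unsatisfiable, so it must be conjunction.
Position 5: tagging it conjunction would leave rule 3 unsatisfiable, so it must be verb.
Position 6: tagging it adjective would leave rule 3 unsatisfiable, so it must be verb.
So the tagging must be: adjective verb verb conjunction verb verb verb noun verb verb.
Check: rule 1 satisfied; rule 2 satisfied; rule 3 satisfied; rule 4 satisfied; rule 5 satisfied.

adjective verb verb conjunction verb verb verb noun verb verb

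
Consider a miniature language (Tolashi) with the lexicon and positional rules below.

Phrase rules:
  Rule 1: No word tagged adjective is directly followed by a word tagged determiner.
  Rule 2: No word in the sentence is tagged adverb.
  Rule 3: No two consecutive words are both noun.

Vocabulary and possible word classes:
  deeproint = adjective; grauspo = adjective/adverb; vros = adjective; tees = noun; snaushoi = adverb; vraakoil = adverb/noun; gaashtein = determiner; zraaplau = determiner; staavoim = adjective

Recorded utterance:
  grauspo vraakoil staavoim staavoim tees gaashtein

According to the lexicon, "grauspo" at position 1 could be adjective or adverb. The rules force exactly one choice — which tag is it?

Candidates per position — 1:grauspo {adjective,adverb}; 2:vraakoil {adverb,noun}; 3:staavoim {adjective}; 4:staavoim {adjective}; 5:tees {noun}; 6:gaashtein {determiner}.
If word 1 were adverb, no tagging could satisfy rule 2; so word 1 is adjective.
If word 2 were adverb, no tagging could satisfy rule 2; so word 2 is noun.
The only consistent sequence is: adjective noun adjective adjective noun determiner.
Checking: rule 1 holds; rule 2 holds; rule 3 holds.

adjective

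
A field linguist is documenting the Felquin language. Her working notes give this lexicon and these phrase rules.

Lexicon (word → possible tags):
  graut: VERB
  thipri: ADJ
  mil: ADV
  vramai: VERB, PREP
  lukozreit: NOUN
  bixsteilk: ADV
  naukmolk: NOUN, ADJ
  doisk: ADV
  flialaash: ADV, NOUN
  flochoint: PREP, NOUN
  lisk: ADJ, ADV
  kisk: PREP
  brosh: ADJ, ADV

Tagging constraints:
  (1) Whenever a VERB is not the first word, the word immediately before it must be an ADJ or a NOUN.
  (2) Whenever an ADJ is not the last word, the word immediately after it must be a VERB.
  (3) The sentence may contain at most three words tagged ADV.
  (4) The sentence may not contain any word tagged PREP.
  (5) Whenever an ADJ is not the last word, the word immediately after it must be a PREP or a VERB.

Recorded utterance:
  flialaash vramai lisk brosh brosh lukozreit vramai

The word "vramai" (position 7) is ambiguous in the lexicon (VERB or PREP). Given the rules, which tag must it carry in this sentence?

Candidates per position — 1:flialaash {ADV,NOUN}; 2:vramai {VERB,PREP}; 3:lisk {ADJ,ADV}; 4:brosh {ADJ,ADV}; 5:brosh {ADJ,ADV}; 6:lukozreit {NOUN}; 7:vramai {VERB,PREP}.
Position 2: PREP is ruled out by rule 4; that leaves VERB.
Position 3: ADJ is ruled out by rule 2; that leaves ADV.
Position 4: ADJ is ruled out by rule 2; that leaves ADV.
Position 5: ADJ is ruled out by rule 2; that leaves ADV.
Position 7: PREP is ruled out by rule 4; that leaves VERB.
Position 1: ADV is ruled out by rule 1; that leaves NOUN.
The unique satisfying tagging is: NOUN VERB ADV ADV ADV NOUN VERB.
Check: rule 1 ✓; rule 2 ✓; rule 3 ✓; rule 4 ✓; rule 5 ✓.

VERB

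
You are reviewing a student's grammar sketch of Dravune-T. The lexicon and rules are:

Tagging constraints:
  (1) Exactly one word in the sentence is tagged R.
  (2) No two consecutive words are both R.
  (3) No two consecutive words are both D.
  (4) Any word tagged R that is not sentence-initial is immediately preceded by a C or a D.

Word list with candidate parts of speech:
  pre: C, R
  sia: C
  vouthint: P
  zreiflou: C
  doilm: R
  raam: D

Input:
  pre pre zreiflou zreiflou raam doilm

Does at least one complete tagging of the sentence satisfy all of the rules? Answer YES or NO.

YES

Candidates per position — 1:pre {C,R}; 2:pre {C,R}; 3:zreiflou {C}; 4:zreiflou {C}; 5:raam {D}; 6:doilm {R}.
One satisfying assignment: C C C C D R.
Verifying each rule — rule 1 ✓; rule 2 ✓; rule 3 ✓; rule 4 ✓.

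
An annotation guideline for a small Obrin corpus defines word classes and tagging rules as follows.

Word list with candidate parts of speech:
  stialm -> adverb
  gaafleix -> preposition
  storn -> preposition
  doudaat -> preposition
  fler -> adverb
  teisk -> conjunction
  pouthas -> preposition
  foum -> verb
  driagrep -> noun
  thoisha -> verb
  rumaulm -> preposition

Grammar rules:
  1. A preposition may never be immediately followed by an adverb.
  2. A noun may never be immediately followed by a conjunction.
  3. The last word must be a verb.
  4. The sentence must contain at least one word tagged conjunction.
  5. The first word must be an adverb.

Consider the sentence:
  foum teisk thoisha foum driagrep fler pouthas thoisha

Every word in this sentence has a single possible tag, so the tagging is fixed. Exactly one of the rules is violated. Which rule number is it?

Fixed tagging: verb conjunction verb verb noun adverb preposition verb.
Checking each rule: R1 holds, R2 holds, R3 holds, R4 holds, R5 violated.
Only rule 5 fails.

5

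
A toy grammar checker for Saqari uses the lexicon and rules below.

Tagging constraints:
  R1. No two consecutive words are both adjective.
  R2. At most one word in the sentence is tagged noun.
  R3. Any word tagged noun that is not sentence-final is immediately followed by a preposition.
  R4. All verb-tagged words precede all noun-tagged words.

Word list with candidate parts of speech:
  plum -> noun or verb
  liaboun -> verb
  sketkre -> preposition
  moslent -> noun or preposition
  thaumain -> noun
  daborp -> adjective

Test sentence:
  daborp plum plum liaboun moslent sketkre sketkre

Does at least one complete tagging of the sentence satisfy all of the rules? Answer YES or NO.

YES

Candidates per position — 1:daborp {adjective}; 2:plum {noun,verb}; 3:plum {noun,verb}; 4:liaboun {verb}; 5:moslent {noun,preposition}; 6:sketkre {preposition}; 7:sketkre {preposition}.
One satisfying assignment: adjective verb verb verb preposition preposition preposition.
Verifying each rule — rule 1 holds; rule 2 holds; rule 3 holds; rule 4 holds.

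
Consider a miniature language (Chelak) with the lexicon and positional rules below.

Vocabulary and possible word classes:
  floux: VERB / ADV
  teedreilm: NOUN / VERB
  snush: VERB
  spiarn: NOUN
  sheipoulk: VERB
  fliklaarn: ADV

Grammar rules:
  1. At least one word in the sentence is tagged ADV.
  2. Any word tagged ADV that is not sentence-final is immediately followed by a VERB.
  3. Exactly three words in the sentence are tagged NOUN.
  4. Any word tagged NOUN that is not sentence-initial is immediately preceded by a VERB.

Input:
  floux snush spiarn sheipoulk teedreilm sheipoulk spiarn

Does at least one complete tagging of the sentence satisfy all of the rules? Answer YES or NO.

Candidates per position — 1:floux {VERB,ADV}; 2:snush {VERB}; 3:spiarn {NOUN}; 4:sheipoulk {VERB}; 5:teedreilm {NOUN,VERB}; 6:sheipoulk {VERB}; 7:spiarn {NOUN}.
One satisfying assignment: ADV VERB NOUN VERB NOUN VERB NOUN.
Checking: rule 1 ✓; rule 2 ✓; rule 3 ✓; rule 4 ✓.

YES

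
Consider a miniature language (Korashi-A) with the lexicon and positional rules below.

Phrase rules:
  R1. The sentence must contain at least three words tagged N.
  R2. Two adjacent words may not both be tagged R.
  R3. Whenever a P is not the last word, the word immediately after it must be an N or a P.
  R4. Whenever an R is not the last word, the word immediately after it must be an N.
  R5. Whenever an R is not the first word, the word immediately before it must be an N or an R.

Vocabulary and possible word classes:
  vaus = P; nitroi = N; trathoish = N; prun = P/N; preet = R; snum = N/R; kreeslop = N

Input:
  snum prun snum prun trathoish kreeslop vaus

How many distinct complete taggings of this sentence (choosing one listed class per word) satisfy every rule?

8

Candidates per position — 1:snum {N,R}; 2:prun {P,N}; 3:snum {N,R}; 4:prun {P,N}; 5:trathoish {N}; 6:kreeslop {N}; 7:vaus {P}.
There are 16 candidate sequences in total.
Checking each against the rules leaves 8 sequences.
Count = 8.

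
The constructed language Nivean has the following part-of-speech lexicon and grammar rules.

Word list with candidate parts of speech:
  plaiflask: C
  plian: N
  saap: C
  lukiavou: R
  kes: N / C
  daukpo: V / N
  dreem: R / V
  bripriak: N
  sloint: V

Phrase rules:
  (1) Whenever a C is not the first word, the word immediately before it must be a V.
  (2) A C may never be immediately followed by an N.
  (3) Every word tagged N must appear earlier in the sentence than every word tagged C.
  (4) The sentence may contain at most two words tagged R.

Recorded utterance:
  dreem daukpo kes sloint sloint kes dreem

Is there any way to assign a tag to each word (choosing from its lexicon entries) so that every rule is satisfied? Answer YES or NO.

Candidates per position — 1:dreem {R,V}; 2:daukpo {V,N}; 3:kes {N,C}; 4:sloint {V}; 5:sloint {V}; 6:kes {N,C}; 7:dreem {R,V}.
One satisfying assignment: V V N V V N V.
Checking: rule 1 holds; rule 2 holds; rule 3 holds; rule 4 holds.

YES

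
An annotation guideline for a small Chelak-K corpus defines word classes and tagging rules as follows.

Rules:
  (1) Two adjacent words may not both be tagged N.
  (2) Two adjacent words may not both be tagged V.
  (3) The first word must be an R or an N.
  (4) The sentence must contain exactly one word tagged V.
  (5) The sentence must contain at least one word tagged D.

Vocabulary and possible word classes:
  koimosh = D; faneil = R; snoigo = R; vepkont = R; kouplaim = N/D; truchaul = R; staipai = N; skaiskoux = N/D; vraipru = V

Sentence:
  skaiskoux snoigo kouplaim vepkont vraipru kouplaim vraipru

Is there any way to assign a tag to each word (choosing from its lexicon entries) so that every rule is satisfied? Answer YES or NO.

NO

Candidates per position — 1:skaiskoux {N,D}; 2:snoigo {R}; 3:kouplaim {N,D}; 4:vepkont {R}; 5:vraipru {V}; 6:kouplaim {N,D}; 7:vraipru {V}.
Rule 4 cannot be satisfied by any choice of tags from the lexicon.
So there is no consistent tagging.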